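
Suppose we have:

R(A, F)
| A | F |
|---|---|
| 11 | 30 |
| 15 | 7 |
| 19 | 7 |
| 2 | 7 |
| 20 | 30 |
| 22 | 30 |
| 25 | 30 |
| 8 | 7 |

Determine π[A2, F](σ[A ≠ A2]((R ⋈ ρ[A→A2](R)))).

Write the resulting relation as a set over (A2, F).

ρ[A→A2]: schema becomes (A2, F); tuples unchanged.
R ⋈ ρ[A→A2](R) (natural join on F): {(11, 30, 11), (11, 30, 20), (11, 30, 22), (11, 30, 25), (15, 7, 15), (15, 7, 19), (15, 7, 2), (15, 7, 8), (19, 7, 15), (19, 7, 19), (19, 7, 2), (19, 7, 8), (2, 7, 15), (2, 7, 19), (2, 7, 2), (2, 7, 8), (20, 30, 11), (20, 30, 20), (20, 30, 22), (20, 30, 25), (22, 30, 11), (22, 30, 20), (22, 30, 22), (22, 30, 25), (25, 30, 11), (25, 30, 20), (25, 30, 22), (25, 30, 25), (8, 7, 15), (8, 7, 19), (8, 7, 2), (8, 7, 8)}
σ[A ≠ A2]: keep tuples satisfying A ≠ A2 → {(11, 30, 20), (11, 30, 22), (11, 30, 25), (15, 7, 19), (15, 7, 2), (15, 7, 8), (19, 7, 15), (19, 7, 2), (19, 7, 8), (2, 7, 15), (2, 7, 19), (2, 7, 8), (20, 30, 11), (20, 30, 22), (20, 30, 25), (22, 30, 11), (22, 30, 20), (22, 30, 25), (25, 30, 11), (25, 30, 20), (25, 30, 22), (8, 7, 15), (8, 7, 19), (8, 7, 2)}
Projecting to A2, F (16 duplicate(s) eliminated): {(11, 30), (15, 7), (19, 7), (2, 7), (20, 30), (22, 30), (25, 30), (8, 7)}

{(11, 30), (15, 7), (19, 7), (2, 7), (20, 30), (22, 30), (25, 30), (8, 7)}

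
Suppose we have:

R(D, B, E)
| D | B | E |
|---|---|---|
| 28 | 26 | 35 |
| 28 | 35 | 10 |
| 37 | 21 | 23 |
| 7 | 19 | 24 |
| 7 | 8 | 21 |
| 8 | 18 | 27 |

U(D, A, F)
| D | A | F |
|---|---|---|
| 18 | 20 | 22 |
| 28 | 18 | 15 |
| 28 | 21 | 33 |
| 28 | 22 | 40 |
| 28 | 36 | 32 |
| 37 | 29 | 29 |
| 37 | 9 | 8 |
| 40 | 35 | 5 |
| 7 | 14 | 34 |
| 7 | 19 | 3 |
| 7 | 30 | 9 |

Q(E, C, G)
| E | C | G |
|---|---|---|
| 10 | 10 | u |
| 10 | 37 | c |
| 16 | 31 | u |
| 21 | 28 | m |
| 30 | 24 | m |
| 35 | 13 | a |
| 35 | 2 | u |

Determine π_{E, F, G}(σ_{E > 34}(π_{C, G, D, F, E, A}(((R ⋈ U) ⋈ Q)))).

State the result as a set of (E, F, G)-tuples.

Natural join on D: {(28, 26, 35, 18, 15), (28, 26, 35, 21, 33), (28, 26, 35, 22, 40), (28, 26, 35, 36, 32), (28, 35, 10, 18, 15), (28, 35, 10, 21, 33), (28, 35, 10, 22, 40), (28, 35, 10, 36, 32), (37, 21, 23, 29, 29), (37, 21, 23, 9, 8), (7, 19, 24, 14, 34), (7, 19, 24, 19, 3), (7, 19, 24, 30, 9), (7, 8, 21, 14, 34), (7, 8, 21, 19, 3), (7, 8, 21, 30, 9)}
Natural join on E: {(28, 26, 35, 18, 15, 13, a), (28, 26, 35, 18, 15, 2, u), (28, 26, 35, 21, 33, 13, a), (28, 26, 35, 21, 33, 2, u), (28, 26, 35, 22, 40, 13, a), (28, 26, 35, 22, 40, 2, u), (28, 26, 35, 36, 32, 13, a), (28, 26, 35, 36, 32, 2, u), (28, 35, 10, 18, 15, 10, u), (28, 35, 10, 18, 15, 37, c), (28, 35, 10, 21, 33, 10, u), (28, 35, 10, 21, 33, 37, c), (28, 35, 10, 22, 40, 10, u), (28, 35, 10, 22, 40, 37, c), (28, 35, 10, 36, 32, 10, u), (28, 35, 10, 36, 32, 37, c), (7, 8, 21, 14, 34, 28, m), (7, 8, 21, 19, 3, 28, m), (7, 8, 21, 30, 9, 28, m)}
π[C, G, D, F, E, A]: project onto (C, G, D, F, E, A) → {(10, u, 28, 15, 10, 18), (10, u, 28, 32, 10, 36), (10, u, 28, 33, 10, 21), (10, u, 28, 40, 10, 22), (13, a, 28, 15, 35, 18), (13, a, 28, 32, 35, 36), (13, a, 28, 33, 35, 21), (13, a, 28, 40, 35, 22), (2, u, 28, 15, 35, 18), (2, u, 28, 32, 35, 36), (2, u, 28, 33, 35, 21), (2, u, 28, 40, 35, 22), (28, m, 7, 3, 21, 19), (28, m, 7, 34, 21, 14), (28, m, 7, 9, 21, 30), (37, c, 28, 15, 10, 18), (37, c, 28, 32, 10, 36), (37, c, 28, 33, 10, 21), (37, c, 28, 40, 10, 22)}
Apply σ_{E > 34}; surviving tuples: {(13, a, 28, 15, 35, 18), (13, a, 28, 32, 35, 36), (13, a, 28, 33, 35, 21), (13, a, 28, 40, 35, 22), (2, u, 28, 15, 35, 18), (2, u, 28, 32, 35, 36), (2, u, 28, 33, 35, 21), (2, u, 28, 40, 35, 22)}
π[E, F, G]: project onto (E, F, G) → {(35, 15, a), (35, 15, u), (35, 32, a), (35, 32, u), (35, 33, a), (35, 33, u), (35, 40, a), (35, 40, u)}

{(35, 15, a), (35, 15, u), (35, 32, a), (35, 32, u), (35, 33, a), (35, 33, u), (35, 40, a), (35, 40, u)}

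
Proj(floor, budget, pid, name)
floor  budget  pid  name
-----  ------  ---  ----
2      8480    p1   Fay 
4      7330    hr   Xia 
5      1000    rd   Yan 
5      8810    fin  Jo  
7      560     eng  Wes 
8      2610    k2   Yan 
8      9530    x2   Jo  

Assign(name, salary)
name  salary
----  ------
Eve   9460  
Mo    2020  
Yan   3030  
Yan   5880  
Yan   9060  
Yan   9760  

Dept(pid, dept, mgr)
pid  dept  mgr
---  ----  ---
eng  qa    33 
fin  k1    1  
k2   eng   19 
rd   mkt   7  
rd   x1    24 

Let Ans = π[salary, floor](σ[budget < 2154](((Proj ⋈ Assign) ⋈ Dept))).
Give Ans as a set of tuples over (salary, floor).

{(3030, 5), (5880, 5), (9060, 5), (9760, 5)}

Proj ⋈ Assign (natural join on name): {(5, 1000, rd, Yan, 3030), (5, 1000, rd, Yan, 5880), (5, 1000, rd, Yan, 9060), (5, 1000, rd, Yan, 9760), (8, 2610, k2, Yan, 3030), (8, 2610, k2, Yan, 5880), (8, 2610, k2, Yan, 9060), (8, 2610, k2, Yan, 9760)}
(Proj ⋈ Assign) ⋈ Dept (natural join on pid): {(5, 1000, rd, Yan, 3030, mkt, 7), (5, 1000, rd, Yan, 3030, x1, 24), (5, 1000, rd, Yan, 5880, mkt, 7), (5, 1000, rd, Yan, 5880, x1, 24), (5, 1000, rd, Yan, 9060, mkt, 7), (5, 1000, rd, Yan, 9060, x1, 24), (5, 1000, rd, Yan, 9760, mkt, 7), (5, 1000, rd, Yan, 9760, x1, 24), (8, 2610, k2, Yan, 3030, eng, 19), (8, 2610, k2, Yan, 5880, eng, 19), (8, 2610, k2, Yan, 9060, eng, 19), (8, 2610, k2, Yan, 9760, eng, 19)}
Apply σ_{budget < 2154}; surviving tuples: {(5, 1000, rd, Yan, 3030, mkt, 7), (5, 1000, rd, Yan, 3030, x1, 24), (5, 1000, rd, Yan, 5880, mkt, 7), (5, 1000, rd, Yan, 5880, x1, 24), (5, 1000, rd, Yan, 9060, mkt, 7), (5, 1000, rd, Yan, 9060, x1, 24), (5, 1000, rd, Yan, 9760, mkt, 7), (5, 1000, rd, Yan, 9760, x1, 24)}
π_{salary, floor} gives {(3030, 5), (5880, 5), (9060, 5), (9760, 5)} (4 duplicate(s) eliminated).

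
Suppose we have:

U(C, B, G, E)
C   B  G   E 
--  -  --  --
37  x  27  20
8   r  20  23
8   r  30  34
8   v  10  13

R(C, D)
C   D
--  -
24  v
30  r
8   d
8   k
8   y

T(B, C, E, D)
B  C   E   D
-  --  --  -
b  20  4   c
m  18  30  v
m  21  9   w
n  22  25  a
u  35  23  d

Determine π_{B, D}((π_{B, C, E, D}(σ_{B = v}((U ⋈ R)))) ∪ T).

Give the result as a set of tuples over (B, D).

Natural join on C: {(8, r, 20, 23, d), (8, r, 20, 23, k), (8, r, 20, 23, y), (8, r, 30, 34, d), (8, r, 30, 34, k), (8, r, 30, 34, y), (8, v, 10, 13, d), (8, v, 10, 13, k), (8, v, 10, 13, y)}
Apply σ_{B = v}; surviving tuples: {(8, v, 10, 13, d), (8, v, 10, 13, k), (8, v, 10, 13, y)}
π[B, C, E, D]: project onto (B, C, E, D) → {(v, 8, 13, d), (v, 8, 13, k), (v, 8, 13, y)}
Set union of the two operands is {(b, 20, 4, c), (m, 18, 30, v), (m, 21, 9, w), (n, 22, 25, a), (u, 35, 23, d), (v, 8, 13, d), (v, 8, 13, k), (v, 8, 13, y)}.
π[B, D]: project onto (B, D) → {(b, c), (m, v), (m, w), (n, a), (u, d), (v, d), (v, k), (v, y)}

{(b, c), (m, v), (m, w), (n, a), (u, d), (v, d), (v, k), (v, y)}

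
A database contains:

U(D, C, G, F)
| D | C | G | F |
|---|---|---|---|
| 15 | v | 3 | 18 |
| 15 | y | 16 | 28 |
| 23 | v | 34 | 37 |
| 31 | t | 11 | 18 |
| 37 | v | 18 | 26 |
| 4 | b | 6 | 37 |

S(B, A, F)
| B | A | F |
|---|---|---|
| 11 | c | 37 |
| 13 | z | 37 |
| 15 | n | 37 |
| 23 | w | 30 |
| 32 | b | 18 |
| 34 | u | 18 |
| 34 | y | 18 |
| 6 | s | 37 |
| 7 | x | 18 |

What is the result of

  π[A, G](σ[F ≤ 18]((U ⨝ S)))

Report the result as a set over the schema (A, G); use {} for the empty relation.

{(b, 11), (b, 3), (u, 11), (u, 3), (x, 11), (x, 3), (y, 11), (y, 3)}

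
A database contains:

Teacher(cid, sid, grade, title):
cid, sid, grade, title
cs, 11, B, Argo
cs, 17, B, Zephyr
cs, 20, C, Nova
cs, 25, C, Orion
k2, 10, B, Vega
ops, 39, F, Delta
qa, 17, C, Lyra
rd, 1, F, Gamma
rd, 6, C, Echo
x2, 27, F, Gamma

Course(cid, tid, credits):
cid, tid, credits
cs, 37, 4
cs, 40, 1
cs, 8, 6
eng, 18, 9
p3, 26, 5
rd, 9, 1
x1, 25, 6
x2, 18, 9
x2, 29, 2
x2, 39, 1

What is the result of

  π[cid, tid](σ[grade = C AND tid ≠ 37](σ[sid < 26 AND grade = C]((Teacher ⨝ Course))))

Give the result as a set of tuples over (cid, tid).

Natural join on cid: {(cs, 11, B, Argo, 37, 4), (cs, 11, B, Argo, 40, 1), (cs, 11, B, Argo, 8, 6), (cs, 17, B, Zephyr, 37, 4), (cs, 17, B, Zephyr, 40, 1), (cs, 17, B, Zephyr, 8, 6), (cs, 20, C, Nova, 37, 4), (cs, 20, C, Nova, 40, 1), (cs, 20, C, Nova, 8, 6), (cs, 25, C, Orion, 37, 4), (cs, 25, C, Orion, 40, 1), (cs, 25, C, Orion, 8, 6), (rd, 1, F, Gamma, 9, 1), (rd, 6, C, Echo, 9, 1), (x2, 27, F, Gamma, 18, 9), (x2, 27, F, Gamma, 29, 2), (x2, 27, F, Gamma, 39, 1)}
σ[sid < 26 AND grade = C]: keep tuples satisfying sid < 26 AND grade = C → {(cs, 20, C, Nova, 37, 4), (cs, 20, C, Nova, 40, 1), (cs, 20, C, Nova, 8, 6), (cs, 25, C, Orion, 37, 4), (cs, 25, C, Orion, 40, 1), (cs, 25, C, Orion, 8, 6), (rd, 6, C, Echo, 9, 1)}
σ[grade = C AND tid ≠ 37]: keep tuples satisfying grade = C AND tid ≠ 37 → {(cs, 20, C, Nova, 40, 1), (cs, 20, C, Nova, 8, 6), (cs, 25, C, Orion, 40, 1), (cs, 25, C, Orion, 8, 6), (rd, 6, C, Echo, 9, 1)}
π[cid, tid]: project onto (cid, tid) (2 duplicate(s) eliminated) → {(cs, 40), (cs, 8), (rd, 9)}

{(cs, 40), (cs, 8), (rd, 9)}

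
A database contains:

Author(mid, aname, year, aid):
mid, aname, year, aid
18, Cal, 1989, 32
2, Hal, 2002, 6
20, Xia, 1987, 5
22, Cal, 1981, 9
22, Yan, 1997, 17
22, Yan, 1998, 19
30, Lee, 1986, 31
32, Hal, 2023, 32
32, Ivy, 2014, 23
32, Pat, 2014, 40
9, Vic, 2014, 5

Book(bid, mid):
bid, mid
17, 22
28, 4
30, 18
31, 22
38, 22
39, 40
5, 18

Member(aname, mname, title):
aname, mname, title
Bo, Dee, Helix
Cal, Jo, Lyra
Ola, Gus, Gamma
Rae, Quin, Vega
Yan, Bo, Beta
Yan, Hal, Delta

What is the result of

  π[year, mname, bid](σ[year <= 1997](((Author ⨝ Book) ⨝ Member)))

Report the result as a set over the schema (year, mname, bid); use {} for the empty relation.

{(1981, Jo, 17), (1981, Jo, 31), (1981, Jo, 38), (1989, Jo, 30), (1989, Jo, 5), (1997, Bo, 17), (1997, Bo, 31), (1997, Bo, 38), (1997, Hal, 17), (1997, Hal, 31), (1997, Hal, 38)}

Joining Author and Book on mid yields {(18, Cal, 1989, 32, 30), (18, Cal, 1989, 32, 5), (22, Cal, 1981, 9, 17), (22, Cal, 1981, 9, 31), (22, Cal, 1981, 9, 38), (22, Yan, 1997, 17, 17), (22, Yan, 1997, 17, 31), (22, Yan, 1997, 17, 38), (22, Yan, 1998, 19, 17), (22, Yan, 1998, 19, 31), (22, Yan, 1998, 19, 38)}.
Joining (Author ⨝ Book) and Member on aname yields {(18, Cal, 1989, 32, 30, Jo, Lyra), (18, Cal, 1989, 32, 5, Jo, Lyra), (22, Cal, 1981, 9, 17, Jo, Lyra), (22, Cal, 1981, 9, 31, Jo, Lyra), (22, Cal, 1981, 9, 38, Jo, Lyra), (22, Yan, 1997, 17, 17, Bo, Beta), (22, Yan, 1997, 17, 17, Hal, Delta), (22, Yan, 1997, 17, 31, Bo, Beta), (22, Yan, 1997, 17, 31, Hal, Delta), (22, Yan, 1997, 17, 38, Bo, Beta), (22, Yan, 1997, 17, 38, Hal, Delta), (22, Yan, 1998, 19, 17, Bo, Beta), (22, Yan, 1998, 19, 17, Hal, Delta), (22, Yan, 1998, 19, 31, Bo, Beta), (22, Yan, 1998, 19, 31, Hal, Delta), (22, Yan, 1998, 19, 38, Bo, Beta), (22, Yan, 1998, 19, 38, Hal, Delta)}.
Selection year <= 1997: {(18, Cal, 1989, 32, 30, Jo, Lyra), (18, Cal, 1989, 32, 5, Jo, Lyra), (22, Cal, 1981, 9, 17, Jo, Lyra), (22, Cal, 1981, 9, 31, Jo, Lyra), (22, Cal, 1981, 9, 38, Jo, Lyra), (22, Yan, 1997, 17, 17, Bo, Beta), (22, Yan, 1997, 17, 17, Hal, Delta), (22, Yan, 1997, 17, 31, Bo, Beta), (22, Yan, 1997, 17, 31, Hal, Delta), (22, Yan, 1997, 17, 38, Bo, Beta), (22, Yan, 1997, 17, 38, Hal, Delta)}
Keep only column(s) year, mname, bid: {(1981, Jo, 17), (1981, Jo, 31), (1981, Jo, 38), (1989, Jo, 30), (1989, Jo, 5), (1997, Bo, 17), (1997, Bo, 31), (1997, Bo, 38), (1997, Hal, 17), (1997, Hal, 31), (1997, Hal, 38)}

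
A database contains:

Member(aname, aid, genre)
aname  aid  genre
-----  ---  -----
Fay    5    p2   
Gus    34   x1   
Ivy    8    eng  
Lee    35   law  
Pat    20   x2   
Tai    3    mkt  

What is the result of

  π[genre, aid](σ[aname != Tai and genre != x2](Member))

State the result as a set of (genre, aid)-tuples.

Selection aname != Tai and genre != x2: {(Fay, 5, p2), (Gus, 34, x1), (Ivy, 8, eng), (Lee, 35, law)}
Keep only column(s) genre, aid: {(eng, 8), (law, 35), (p2, 5), (x1, 34)}

{(eng, 8), (law, 35), (p2, 5), (x1, 34)}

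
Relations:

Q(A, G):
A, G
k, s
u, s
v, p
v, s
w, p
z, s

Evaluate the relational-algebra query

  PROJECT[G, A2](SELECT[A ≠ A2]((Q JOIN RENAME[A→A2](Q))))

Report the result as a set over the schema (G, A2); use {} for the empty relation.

{(p, v), (p, w), (s, k), (s, u), (s, v), (s, z)}

ρ[A→A2]: schema becomes (A2, G); tuples unchanged.
Joining Q and RENAME[A→A2](Q) on G yields {(k, s, k), (k, s, u), (k, s, v), (k, s, z), (u, s, k), (u, s, u), (u, s, v), (u, s, z), (v, p, v), (v, p, w), (v, s, k), (v, s, u), (v, s, v), (v, s, z), (w, p, v), (w, p, w), (z, s, k), (z, s, u), (z, s, v), (z, s, z)}.
Filtering on A ≠ A2 leaves {(k, s, u), (k, s, v), (k, s, z), (u, s, k), (u, s, v), (u, s, z), (v, p, w), (v, s, k), (v, s, u), (v, s, z), (w, p, v), (z, s, k), (z, s, u), (z, s, v)}.
Projecting to G, A2 (8 duplicate(s) eliminated): {(p, v), (p, w), (s, k), (s, u), (s, v), (s, z)}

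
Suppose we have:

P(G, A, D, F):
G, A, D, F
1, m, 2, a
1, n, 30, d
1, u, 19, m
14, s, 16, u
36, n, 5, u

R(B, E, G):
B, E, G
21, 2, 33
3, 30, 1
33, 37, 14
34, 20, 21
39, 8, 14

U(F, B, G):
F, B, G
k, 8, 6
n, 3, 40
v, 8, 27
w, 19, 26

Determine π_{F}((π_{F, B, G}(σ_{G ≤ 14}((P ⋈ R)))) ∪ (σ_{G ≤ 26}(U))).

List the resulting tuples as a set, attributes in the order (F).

P ⋈ R (natural join on G): {(1, m, 2, a, 3, 30), (1, n, 30, d, 3, 30), (1, u, 19, m, 3, 30), (14, s, 16, u, 33, 37), (14, s, 16, u, 39, 8)}
Filtering on G ≤ 14 leaves {(1, m, 2, a, 3, 30), (1, n, 30, d, 3, 30), (1, u, 19, m, 3, 30), (14, s, 16, u, 33, 37), (14, s, 16, u, 39, 8)}.
π_{F, B, G} gives {(a, 3, 1), (d, 3, 1), (m, 3, 1), (u, 33, 14), (u, 39, 14)}.
Filtering on G ≤ 26 leaves {(k, 8, 6), (w, 19, 26)}.
Taking the union: {(a, 3, 1), (d, 3, 1), (k, 8, 6), (m, 3, 1), (u, 33, 14), (u, 39, 14), (w, 19, 26)}
π_{F} gives {a, d, k, m, u, w} (1 duplicate(s) eliminated).

{a, d, k, m, u, w}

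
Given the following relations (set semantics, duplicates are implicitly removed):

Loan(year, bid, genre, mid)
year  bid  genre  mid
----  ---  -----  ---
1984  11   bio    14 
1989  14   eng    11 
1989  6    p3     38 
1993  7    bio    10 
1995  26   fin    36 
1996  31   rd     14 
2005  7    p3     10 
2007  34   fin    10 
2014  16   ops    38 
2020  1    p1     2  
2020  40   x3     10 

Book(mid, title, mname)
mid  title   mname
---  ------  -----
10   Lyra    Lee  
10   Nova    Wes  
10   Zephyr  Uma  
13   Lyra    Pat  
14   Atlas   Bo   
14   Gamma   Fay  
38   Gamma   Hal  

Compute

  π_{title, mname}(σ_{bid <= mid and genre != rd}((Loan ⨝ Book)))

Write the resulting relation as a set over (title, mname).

{(Atlas, Bo), (Gamma, Fay), (Gamma, Hal), (Lyra, Lee), (Nova, Wes), (Zephyr, Uma)}

Loan ⋈ Book (natural join on mid): {(1984, 11, bio, 14, Atlas, Bo), (1984, 11, bio, 14, Gamma, Fay), (1989, 6, p3, 38, Gamma, Hal), (1993, 7, bio, 10, Lyra, Lee), (1993, 7, bio, 10, Nova, Wes), (1993, 7, bio, 10, Zephyr, Uma), (1996, 31, rd, 14, Atlas, Bo), (1996, 31, rd, 14, Gamma, Fay), (2005, 7, p3, 10, Lyra, Lee), (2005, 7, p3, 10, Nova, Wes), (2005, 7, p3, 10, Zephyr, Uma), (2007, 34, fin, 10, Lyra, Lee), (2007, 34, fin, 10, Nova, Wes), (2007, 34, fin, 10, Zephyr, Uma), (2014, 16, ops, 38, Gamma, Hal), (2020, 40, x3, 10, Lyra, Lee), (2020, 40, x3, 10, Nova, Wes), (2020, 40, x3, 10, Zephyr, Uma)}
σ[bid <= mid and genre != rd]: keep tuples satisfying bid <= mid and genre != rd → {(1984, 11, bio, 14, Atlas, Bo), (1984, 11, bio, 14, Gamma, Fay), (1989, 6, p3, 38, Gamma, Hal), (1993, 7, bio, 10, Lyra, Lee), (1993, 7, bio, 10, Nova, Wes), (1993, 7, bio, 10, Zephyr, Uma), (2005, 7, p3, 10, Lyra, Lee), (2005, 7, p3, 10, Nova, Wes), (2005, 7, p3, 10, Zephyr, Uma), (2014, 16, ops, 38, Gamma, Hal)}
Keep only column(s) title, mname (4 duplicate(s) eliminated): {(Atlas, Bo), (Gamma, Fay), (Gamma, Hal), (Lyra, Lee), (Nova, Wes), (Zephyr, Uma)}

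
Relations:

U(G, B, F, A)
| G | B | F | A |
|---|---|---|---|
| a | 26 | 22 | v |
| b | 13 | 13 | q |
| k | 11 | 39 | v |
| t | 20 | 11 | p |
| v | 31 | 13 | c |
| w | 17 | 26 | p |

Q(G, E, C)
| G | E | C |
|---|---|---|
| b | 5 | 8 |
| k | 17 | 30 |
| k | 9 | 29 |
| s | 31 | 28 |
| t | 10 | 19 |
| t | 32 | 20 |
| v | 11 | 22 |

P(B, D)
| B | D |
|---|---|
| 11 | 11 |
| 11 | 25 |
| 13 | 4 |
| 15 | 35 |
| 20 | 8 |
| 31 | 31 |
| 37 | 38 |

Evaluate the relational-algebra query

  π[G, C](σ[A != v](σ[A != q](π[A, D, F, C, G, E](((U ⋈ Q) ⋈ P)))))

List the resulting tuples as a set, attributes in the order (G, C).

Joining U and Q on G yields {(b, 13, 13, q, 5, 8), (k, 11, 39, v, 17, 30), (k, 11, 39, v, 9, 29), (t, 20, 11, p, 10, 19), (t, 20, 11, p, 32, 20), (v, 31, 13, c, 11, 22)}.
Joining (U ⋈ Q) and P on B yields {(b, 13, 13, q, 5, 8, 4), (k, 11, 39, v, 17, 30, 11), (k, 11, 39, v, 17, 30, 25), (k, 11, 39, v, 9, 29, 11), (k, 11, 39, v, 9, 29, 25), (t, 20, 11, p, 10, 19, 8), (t, 20, 11, p, 32, 20, 8), (v, 31, 13, c, 11, 22, 31)}.
π[A, D, F, C, G, E]: project onto (A, D, F, C, G, E) → {(c, 31, 13, 22, v, 11), (p, 8, 11, 19, t, 10), (p, 8, 11, 20, t, 32), (q, 4, 13, 8, b, 5), (v, 11, 39, 29, k, 9), (v, 11, 39, 30, k, 17), (v, 25, 39, 29, k, 9), (v, 25, 39, 30, k, 17)}
Apply σ_{A != q}; surviving tuples: {(c, 31, 13, 22, v, 11), (p, 8, 11, 19, t, 10), (p, 8, 11, 20, t, 32), (v, 11, 39, 29, k, 9), (v, 11, 39, 30, k, 17), (v, 25, 39, 29, k, 9), (v, 25, 39, 30, k, 17)}
Apply σ_{A != v}; surviving tuples: {(c, 31, 13, 22, v, 11), (p, 8, 11, 19, t, 10), (p, 8, 11, 20, t, 32)}
π[G, C]: project onto (G, C) → {(t, 19), (t, 20), (v, 22)}

{(t, 19), (t, 20), (v, 22)}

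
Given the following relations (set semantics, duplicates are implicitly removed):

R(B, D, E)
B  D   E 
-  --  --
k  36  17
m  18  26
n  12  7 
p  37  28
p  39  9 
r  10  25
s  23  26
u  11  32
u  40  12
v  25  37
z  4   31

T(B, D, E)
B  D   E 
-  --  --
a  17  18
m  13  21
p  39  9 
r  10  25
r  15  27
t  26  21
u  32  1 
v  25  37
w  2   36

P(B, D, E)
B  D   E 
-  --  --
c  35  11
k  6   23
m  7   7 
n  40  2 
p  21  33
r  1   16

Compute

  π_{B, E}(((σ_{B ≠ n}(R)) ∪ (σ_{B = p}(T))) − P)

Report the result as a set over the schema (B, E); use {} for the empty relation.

σ[B ≠ n]: keep tuples satisfying B ≠ n → {(k, 36, 17), (m, 18, 26), (p, 37, 28), (p, 39, 9), (r, 10, 25), (s, 23, 26), (u, 11, 32), (u, 40, 12), (v, 25, 37), (z, 4, 31)}
σ[B = p]: keep tuples satisfying B = p → {(p, 39, 9)}
Union: {(k, 36, 17), (m, 18, 26), (p, 37, 28), (p, 39, 9), (r, 10, 25), (s, 23, 26), (u, 11, 32), (u, 40, 12), (v, 25, 37), (z, 4, 31)} with {(p, 39, 9)} → {(k, 36, 17), (m, 18, 26), (p, 37, 28), (p, 39, 9), (r, 10, 25), (s, 23, 26), (u, 11, 32), (u, 40, 12), (v, 25, 37), (z, 4, 31)}
Difference: {(k, 36, 17), (m, 18, 26), (p, 37, 28), (p, 39, 9), (r, 10, 25), (s, 23, 26), (u, 11, 32), (u, 40, 12), (v, 25, 37), (z, 4, 31)} with {(c, 35, 11), (k, 6, 23), (m, 7, 7), (n, 40, 2), (p, 21, 33), (r, 1, 16)} → {(k, 36, 17), (m, 18, 26), (p, 37, 28), (p, 39, 9), (r, 10, 25), (s, 23, 26), (u, 11, 32), (u, 40, 12), (v, 25, 37), (z, 4, 31)}
π_{B, E} gives {(k, 17), (m, 26), (p, 28), (p, 9), (r, 25), (s, 26), (u, 12), (u, 32), (v, 37), (z, 31)}.

{(k, 17), (m, 26), (p, 28), (p, 9), (r, 25), (s, 26), (u, 12), (u, 32), (v, 37), (z, 31)}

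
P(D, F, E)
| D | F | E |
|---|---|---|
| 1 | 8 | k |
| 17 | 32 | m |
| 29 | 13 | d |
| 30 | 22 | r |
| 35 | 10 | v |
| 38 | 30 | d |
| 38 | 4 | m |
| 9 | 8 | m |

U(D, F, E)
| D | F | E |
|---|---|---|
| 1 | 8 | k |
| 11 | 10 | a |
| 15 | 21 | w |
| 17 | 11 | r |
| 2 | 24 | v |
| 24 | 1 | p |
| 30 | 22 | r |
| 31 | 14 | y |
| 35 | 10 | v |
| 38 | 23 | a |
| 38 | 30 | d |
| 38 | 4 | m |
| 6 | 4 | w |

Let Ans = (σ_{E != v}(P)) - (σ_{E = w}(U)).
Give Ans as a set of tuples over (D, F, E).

Selection E != v: {(1, 8, k), (17, 32, m), (29, 13, d), (30, 22, r), (38, 30, d), (38, 4, m), (9, 8, m)}
Selection E = w: {(15, 21, w), (6, 4, w)}
Set difference of the two operands is {(1, 8, k), (17, 32, m), (29, 13, d), (30, 22, r), (38, 30, d), (38, 4, m), (9, 8, m)}.

{(1, 8, k), (17, 32, m), (29, 13, d), (30, 22, r), (38, 30, d), (38, 4, m), (9, 8, m)}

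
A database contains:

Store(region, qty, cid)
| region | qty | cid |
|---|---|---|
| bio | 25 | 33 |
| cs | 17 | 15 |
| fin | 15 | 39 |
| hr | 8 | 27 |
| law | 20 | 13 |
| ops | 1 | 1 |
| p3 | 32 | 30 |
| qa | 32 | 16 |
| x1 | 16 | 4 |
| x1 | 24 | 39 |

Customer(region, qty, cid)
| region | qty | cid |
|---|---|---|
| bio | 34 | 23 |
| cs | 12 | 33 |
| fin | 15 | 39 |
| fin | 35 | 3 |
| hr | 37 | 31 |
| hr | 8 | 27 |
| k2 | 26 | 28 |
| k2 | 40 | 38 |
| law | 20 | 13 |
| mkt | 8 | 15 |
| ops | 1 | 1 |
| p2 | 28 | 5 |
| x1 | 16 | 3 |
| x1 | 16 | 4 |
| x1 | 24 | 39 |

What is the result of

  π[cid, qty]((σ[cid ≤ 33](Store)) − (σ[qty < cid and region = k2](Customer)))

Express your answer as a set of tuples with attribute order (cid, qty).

{(1, 1), (13, 20), (15, 17), (16, 32), (27, 8), (30, 32), (33, 25), (4, 16)}

Selection cid ≤ 33: {(bio, 25, 33), (cs, 17, 15), (hr, 8, 27), (law, 20, 13), (ops, 1, 1), (p3, 32, 30), (qa, 32, 16), (x1, 16, 4)}
Selection qty < cid and region = k2: {(k2, 26, 28)}
Taking the difference: {(bio, 25, 33), (cs, 17, 15), (hr, 8, 27), (law, 20, 13), (ops, 1, 1), (p3, 32, 30), (qa, 32, 16), (x1, 16, 4)}
Keep only column(s) cid, qty: {(1, 1), (13, 20), (15, 17), (16, 32), (27, 8), (30, 32), (33, 25), (4, 16)}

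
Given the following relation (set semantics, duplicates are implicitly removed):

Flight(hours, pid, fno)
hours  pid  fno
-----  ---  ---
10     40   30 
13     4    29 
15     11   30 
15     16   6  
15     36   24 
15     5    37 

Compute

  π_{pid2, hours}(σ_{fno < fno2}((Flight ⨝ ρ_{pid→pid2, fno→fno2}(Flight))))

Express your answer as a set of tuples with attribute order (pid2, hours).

{(11, 15), (36, 15), (5, 15)}

ρ[pid→pid2, fno→fno2]: schema becomes (hours, pid2, fno2); tuples unchanged.
Natural join on hours: {(10, 40, 30, 40, 30), (13, 4, 29, 4, 29), (15, 11, 30, 11, 30), (15, 11, 30, 16, 6), (15, 11, 30, 36, 24), (15, 11, 30, 5, 37), (15, 16, 6, 11, 30), (15, 16, 6, 16, 6), (15, 16, 6, 36, 24), (15, 16, 6, 5, 37), (15, 36, 24, 11, 30), (15, 36, 24, 16, 6), (15, 36, 24, 36, 24), (15, 36, 24, 5, 37), (15, 5, 37, 11, 30), (15, 5, 37, 16, 6), (15, 5, 37, 36, 24), (15, 5, 37, 5, 37)}
Filtering on fno < fno2 leaves {(15, 11, 30, 5, 37), (15, 16, 6, 11, 30), (15, 16, 6, 36, 24), (15, 16, 6, 5, 37), (15, 36, 24, 11, 30), (15, 36, 24, 5, 37)}.
π_{pid2, hours} gives {(11, 15), (36, 15), (5, 15)} (3 duplicate(s) eliminated).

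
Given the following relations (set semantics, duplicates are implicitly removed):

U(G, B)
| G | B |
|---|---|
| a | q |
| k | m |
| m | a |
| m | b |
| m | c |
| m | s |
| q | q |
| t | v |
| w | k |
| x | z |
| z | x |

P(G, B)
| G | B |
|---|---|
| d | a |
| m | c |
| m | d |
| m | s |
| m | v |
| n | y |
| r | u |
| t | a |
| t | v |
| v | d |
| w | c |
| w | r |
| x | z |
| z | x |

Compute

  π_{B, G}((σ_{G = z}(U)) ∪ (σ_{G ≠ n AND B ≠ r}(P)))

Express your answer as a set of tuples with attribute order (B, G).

{(a, d), (a, t), (c, m), (c, w), (d, m), (d, v), (s, m), (u, r), (v, m), (v, t), (x, z), (z, x)}

Filtering on G = z leaves {(z, x)}.
Filtering on G ≠ n AND B ≠ r leaves {(d, a), (m, c), (m, d), (m, s), (m, v), (r, u), (t, a), (t, v), (v, d), (w, c), (x, z), (z, x)}.
Taking the union: {(d, a), (m, c), (m, d), (m, s), (m, v), (r, u), (t, a), (t, v), (v, d), (w, c), (x, z), (z, x)}
Keep only column(s) B, G: {(a, d), (a, t), (c, m), (c, w), (d, m), (d, v), (s, m), (u, r), (v, m), (v, t), (x, z), (z, x)}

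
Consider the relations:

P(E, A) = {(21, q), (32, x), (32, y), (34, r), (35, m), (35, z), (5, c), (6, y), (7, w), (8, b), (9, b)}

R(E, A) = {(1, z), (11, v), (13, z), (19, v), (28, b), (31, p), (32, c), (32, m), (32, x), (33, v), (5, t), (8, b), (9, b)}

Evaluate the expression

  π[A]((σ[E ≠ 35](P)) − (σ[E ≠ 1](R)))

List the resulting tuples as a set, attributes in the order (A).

{c, q, r, w, y}

σ[E ≠ 35]: keep tuples satisfying E ≠ 35 → {(21, q), (32, x), (32, y), (34, r), (5, c), (6, y), (7, w), (8, b), (9, b)}
σ[E ≠ 1]: keep tuples satisfying E ≠ 1 → {(11, v), (13, z), (19, v), (28, b), (31, p), (32, c), (32, m), (32, x), (33, v), (5, t), (8, b), (9, b)}
Taking the difference: {(21, q), (32, y), (34, r), (5, c), (6, y), (7, w)}
Keep only column(s) A (1 duplicate(s) eliminated): {c, q, r, w, y}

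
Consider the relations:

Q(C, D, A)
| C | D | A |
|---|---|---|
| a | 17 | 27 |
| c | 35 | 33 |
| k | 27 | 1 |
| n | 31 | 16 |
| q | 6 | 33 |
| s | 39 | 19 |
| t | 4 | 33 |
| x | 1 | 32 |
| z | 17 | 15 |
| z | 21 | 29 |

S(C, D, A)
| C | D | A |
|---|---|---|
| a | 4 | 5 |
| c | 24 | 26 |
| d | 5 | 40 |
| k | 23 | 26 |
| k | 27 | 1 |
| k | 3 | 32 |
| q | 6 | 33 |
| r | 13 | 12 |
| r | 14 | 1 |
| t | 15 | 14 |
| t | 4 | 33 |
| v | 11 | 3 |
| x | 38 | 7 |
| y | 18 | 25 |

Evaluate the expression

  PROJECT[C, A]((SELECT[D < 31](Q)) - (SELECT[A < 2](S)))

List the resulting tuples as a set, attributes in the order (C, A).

Filtering on D < 31 leaves {(a, 17, 27), (k, 27, 1), (q, 6, 33), (t, 4, 33), (x, 1, 32), (z, 17, 15), (z, 21, 29)}.
Filtering on A < 2 leaves {(k, 27, 1), (r, 14, 1)}.
Taking the difference: {(a, 17, 27), (q, 6, 33), (t, 4, 33), (x, 1, 32), (z, 17, 15), (z, 21, 29)}
π[C, A]: project onto (C, A) → {(a, 27), (q, 33), (t, 33), (x, 32), (z, 15), (z, 29)}

{(a, 27), (q, 33), (t, 33), (x, 32), (z, 15), (z, 29)}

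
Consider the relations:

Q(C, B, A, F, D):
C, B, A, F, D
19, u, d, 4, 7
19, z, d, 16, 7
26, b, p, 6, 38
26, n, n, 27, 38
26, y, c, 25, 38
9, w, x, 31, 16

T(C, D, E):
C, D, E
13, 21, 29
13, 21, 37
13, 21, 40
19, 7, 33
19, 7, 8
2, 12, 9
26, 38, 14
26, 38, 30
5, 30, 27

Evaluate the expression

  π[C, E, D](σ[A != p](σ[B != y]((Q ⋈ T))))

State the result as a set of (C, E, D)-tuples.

{(19, 33, 7), (19, 8, 7), (26, 14, 38), (26, 30, 38)}

Natural join on C, D: {(19, u, d, 4, 7, 33), (19, u, d, 4, 7, 8), (19, z, d, 16, 7, 33), (19, z, d, 16, 7, 8), (26, b, p, 6, 38, 14), (26, b, p, 6, 38, 30), (26, n, n, 27, 38, 14), (26, n, n, 27, 38, 30), (26, y, c, 25, 38, 14), (26, y, c, 25, 38, 30)}
Apply σ_{B != y}; surviving tuples: {(19, u, d, 4, 7, 33), (19, u, d, 4, 7, 8), (19, z, d, 16, 7, 33), (19, z, d, 16, 7, 8), (26, b, p, 6, 38, 14), (26, b, p, 6, 38, 30), (26, n, n, 27, 38, 14), (26, n, n, 27, 38, 30)}
Apply σ_{A != p}; surviving tuples: {(19, u, d, 4, 7, 33), (19, u, d, 4, 7, 8), (19, z, d, 16, 7, 33), (19, z, d, 16, 7, 8), (26, n, n, 27, 38, 14), (26, n, n, 27, 38, 30)}
Keep only column(s) C, E, D (2 duplicate(s) eliminated): {(19, 33, 7), (19, 8, 7), (26, 14, 38), (26, 30, 38)}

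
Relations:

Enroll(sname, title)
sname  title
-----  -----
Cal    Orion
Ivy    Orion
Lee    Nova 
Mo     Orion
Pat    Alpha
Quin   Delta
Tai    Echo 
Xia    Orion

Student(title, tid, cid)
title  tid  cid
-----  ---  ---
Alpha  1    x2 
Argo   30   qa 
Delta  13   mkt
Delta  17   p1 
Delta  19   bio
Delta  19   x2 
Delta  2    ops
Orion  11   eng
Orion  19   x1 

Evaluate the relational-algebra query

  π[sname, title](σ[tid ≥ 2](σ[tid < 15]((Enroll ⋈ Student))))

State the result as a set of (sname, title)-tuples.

{(Cal, Orion), (Ivy, Orion), (Mo, Orion), (Quin, Delta), (Xia, Orion)}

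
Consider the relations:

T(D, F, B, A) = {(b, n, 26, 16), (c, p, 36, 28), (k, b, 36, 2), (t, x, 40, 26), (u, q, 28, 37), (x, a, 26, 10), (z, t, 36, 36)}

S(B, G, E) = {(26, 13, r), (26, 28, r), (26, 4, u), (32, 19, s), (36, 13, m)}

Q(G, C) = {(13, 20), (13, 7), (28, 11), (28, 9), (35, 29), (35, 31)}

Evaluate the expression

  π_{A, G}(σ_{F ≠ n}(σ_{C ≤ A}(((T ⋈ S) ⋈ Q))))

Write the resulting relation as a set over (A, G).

Natural join on B: {(b, n, 26, 16, 13, r), (b, n, 26, 16, 28, r), (b, n, 26, 16, 4, u), (c, p, 36, 28, 13, m), (k, b, 36, 2, 13, m), (x, a, 26, 10, 13, r), (x, a, 26, 10, 28, r), (x, a, 26, 10, 4, u), (z, t, 36, 36, 13, m)}
Natural join on G: {(b, n, 26, 16, 13, r, 20), (b, n, 26, 16, 13, r, 7), (b, n, 26, 16, 28, r, 11), (b, n, 26, 16, 28, r, 9), (c, p, 36, 28, 13, m, 20), (c, p, 36, 28, 13, m, 7), (k, b, 36, 2, 13, m, 20), (k, b, 36, 2, 13, m, 7), (x, a, 26, 10, 13, r, 20), (x, a, 26, 10, 13, r, 7), (x, a, 26, 10, 28, r, 11), (x, a, 26, 10, 28, r, 9), (z, t, 36, 36, 13, m, 20), (z, t, 36, 36, 13, m, 7)}
Apply σ_{C ≤ A}; surviving tuples: {(b, n, 26, 16, 13, r, 7), (b, n, 26, 16, 28, r, 11), (b, n, 26, 16, 28, r, 9), (c, p, 36, 28, 13, m, 20), (c, p, 36, 28, 13, m, 7), (x, a, 26, 10, 13, r, 7), (x, a, 26, 10, 28, r, 9), (z, t, 36, 36, 13, m, 20), (z, t, 36, 36, 13, m, 7)}
Apply σ_{F ≠ n}; surviving tuples: {(c, p, 36, 28, 13, m, 20), (c, p, 36, 28, 13, m, 7), (x, a, 26, 10, 13, r, 7), (x, a, 26, 10, 28, r, 9), (z, t, 36, 36, 13, m, 20), (z, t, 36, 36, 13, m, 7)}
Keep only column(s) A, G (2 duplicate(s) eliminated): {(10, 13), (10, 28), (28, 13), (36, 13)}

{(10, 13), (10, 28), (28, 13), (36, 13)}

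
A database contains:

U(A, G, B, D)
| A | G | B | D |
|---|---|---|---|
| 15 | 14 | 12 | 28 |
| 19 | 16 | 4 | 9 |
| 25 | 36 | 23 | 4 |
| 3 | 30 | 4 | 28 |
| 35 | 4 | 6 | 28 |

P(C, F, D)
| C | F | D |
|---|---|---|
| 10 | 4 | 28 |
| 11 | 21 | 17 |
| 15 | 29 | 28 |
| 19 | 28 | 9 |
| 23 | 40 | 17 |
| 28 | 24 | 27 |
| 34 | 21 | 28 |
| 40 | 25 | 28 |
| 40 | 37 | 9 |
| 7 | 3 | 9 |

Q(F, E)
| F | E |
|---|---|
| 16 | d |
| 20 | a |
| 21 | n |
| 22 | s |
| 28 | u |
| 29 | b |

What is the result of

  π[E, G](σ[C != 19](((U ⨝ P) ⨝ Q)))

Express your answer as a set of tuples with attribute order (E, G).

{(b, 14), (b, 30), (b, 4), (n, 14), (n, 30), (n, 4)}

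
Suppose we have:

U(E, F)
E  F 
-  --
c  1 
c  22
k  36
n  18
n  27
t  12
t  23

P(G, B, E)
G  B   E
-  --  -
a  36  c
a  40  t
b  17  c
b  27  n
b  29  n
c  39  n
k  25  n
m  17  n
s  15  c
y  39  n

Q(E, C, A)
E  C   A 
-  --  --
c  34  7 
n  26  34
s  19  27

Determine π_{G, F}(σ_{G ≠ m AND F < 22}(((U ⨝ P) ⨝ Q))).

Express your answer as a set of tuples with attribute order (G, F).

{(a, 1), (b, 1), (b, 18), (c, 18), (k, 18), (s, 1), (y, 18)}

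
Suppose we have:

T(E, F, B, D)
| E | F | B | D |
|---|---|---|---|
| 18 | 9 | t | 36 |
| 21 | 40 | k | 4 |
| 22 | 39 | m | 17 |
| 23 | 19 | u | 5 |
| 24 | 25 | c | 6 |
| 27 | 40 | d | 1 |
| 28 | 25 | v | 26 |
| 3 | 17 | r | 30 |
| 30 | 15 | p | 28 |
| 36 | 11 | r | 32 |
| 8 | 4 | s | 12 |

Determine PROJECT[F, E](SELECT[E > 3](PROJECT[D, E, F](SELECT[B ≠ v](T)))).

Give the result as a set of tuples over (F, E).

{(11, 36), (15, 30), (19, 23), (25, 24), (39, 22), (4, 8), (40, 21), (40, 27), (9, 18)}

Filtering on B ≠ v leaves {(18, 9, t, 36), (21, 40, k, 4), (22, 39, m, 17), (23, 19, u, 5), (24, 25, c, 6), (27, 40, d, 1), (3, 17, r, 30), (30, 15, p, 28), (36, 11, r, 32), (8, 4, s, 12)}.
π[D, E, F]: project onto (D, E, F) → {(1, 27, 40), (12, 8, 4), (17, 22, 39), (28, 30, 15), (30, 3, 17), (32, 36, 11), (36, 18, 9), (4, 21, 40), (5, 23, 19), (6, 24, 25)}
Filtering on E > 3 leaves {(1, 27, 40), (12, 8, 4), (17, 22, 39), (28, 30, 15), (32, 36, 11), (36, 18, 9), (4, 21, 40), (5, 23, 19), (6, 24, 25)}.
π[F, E]: project onto (F, E) → {(11, 36), (15, 30), (19, 23), (25, 24), (39, 22), (4, 8), (40, 21), (40, 27), (9, 18)}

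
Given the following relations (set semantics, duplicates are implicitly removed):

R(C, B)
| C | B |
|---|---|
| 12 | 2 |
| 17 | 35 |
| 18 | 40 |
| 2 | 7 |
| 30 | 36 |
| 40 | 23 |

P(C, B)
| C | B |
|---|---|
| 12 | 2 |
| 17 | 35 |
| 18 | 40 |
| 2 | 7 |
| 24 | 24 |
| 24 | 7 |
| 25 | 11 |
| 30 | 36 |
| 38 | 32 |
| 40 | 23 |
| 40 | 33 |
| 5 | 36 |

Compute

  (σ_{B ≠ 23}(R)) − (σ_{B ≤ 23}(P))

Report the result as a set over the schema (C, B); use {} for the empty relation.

{(17, 35), (18, 40), (30, 36)}

Filtering on B ≠ 23 leaves {(12, 2), (17, 35), (18, 40), (2, 7), (30, 36)}.
Filtering on B ≤ 23 leaves {(12, 2), (2, 7), (24, 7), (25, 11), (40, 23)}.
Set difference of the two operands is {(17, 35), (18, 40), (30, 36)}.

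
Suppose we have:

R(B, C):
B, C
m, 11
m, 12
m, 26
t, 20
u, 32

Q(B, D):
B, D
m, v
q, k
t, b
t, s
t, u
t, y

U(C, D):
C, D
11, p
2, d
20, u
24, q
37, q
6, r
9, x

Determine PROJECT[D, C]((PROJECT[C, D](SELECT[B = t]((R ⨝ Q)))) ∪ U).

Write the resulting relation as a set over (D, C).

Joining R and Q on B yields {(m, 11, v), (m, 12, v), (m, 26, v), (t, 20, b), (t, 20, s), (t, 20, u), (t, 20, y)}.
Filtering on B = t leaves {(t, 20, b), (t, 20, s), (t, 20, u), (t, 20, y)}.
π[C, D]: project onto (C, D) → {(20, b), (20, s), (20, u), (20, y)}
Set union of the two operands is {(11, p), (2, d), (20, b), (20, s), (20, u), (20, y), (24, q), (37, q), (6, r), (9, x)}.
π[D, C]: project onto (D, C) → {(b, 20), (d, 2), (p, 11), (q, 24), (q, 37), (r, 6), (s, 20), (u, 20), (x, 9), (y, 20)}

{(b, 20), (d, 2), (p, 11), (q, 24), (q, 37), (r, 6), (s, 20), (u, 20), (x, 9), (y, 20)}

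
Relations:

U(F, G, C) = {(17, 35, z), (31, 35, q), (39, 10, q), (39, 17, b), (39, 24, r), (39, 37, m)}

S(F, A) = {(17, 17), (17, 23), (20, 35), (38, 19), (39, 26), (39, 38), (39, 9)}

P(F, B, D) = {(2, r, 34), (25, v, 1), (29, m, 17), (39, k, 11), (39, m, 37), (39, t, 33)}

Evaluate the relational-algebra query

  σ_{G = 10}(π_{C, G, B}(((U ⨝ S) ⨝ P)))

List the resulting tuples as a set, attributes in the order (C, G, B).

U ⋈ S (natural join on F): {(17, 35, z, 17), (17, 35, z, 23), (39, 10, q, 26), (39, 10, q, 38), (39, 10, q, 9), (39, 17, b, 26), (39, 17, b, 38), (39, 17, b, 9), (39, 24, r, 26), (39, 24, r, 38), (39, 24, r, 9), (39, 37, m, 26), (39, 37, m, 38), (39, 37, m, 9)}
(U ⨝ S) ⋈ P (natural join on F): {(39, 10, q, 26, k, 11), (39, 10, q, 26, m, 37), (39, 10, q, 26, t, 33), (39, 10, q, 38, k, 11), (39, 10, q, 38, m, 37), (39, 10, q, 38, t, 33), (39, 10, q, 9, k, 11), (39, 10, q, 9, m, 37), (39, 10, q, 9, t, 33), (39, 17, b, 26, k, 11), (39, 17, b, 26, m, 37), (39, 17, b, 26, t, 33), (39, 17, b, 38, k, 11), (39, 17, b, 38, m, 37), (39, 17, b, 38, t, 33), (39, 17, b, 9, k, 11), (39, 17, b, 9, m, 37), (39, 17, b, 9, t, 33), (39, 24, r, 26, k, 11), (39, 24, r, 26, m, 37), (39, 24, r, 26, t, 33), (39, 24, r, 38, k, 11), (39, 24, r, 38, m, 37), (39, 24, r, 38, t, 33), (39, 24, r, 9, k, 11), (39, 24, r, 9, m, 37), (39, 24, r, 9, t, 33), (39, 37, m, 26, k, 11), (39, 37, m, 26, m, 37), (39, 37, m, 26, t, 33), (39, 37, m, 38, k, 11), (39, 37, m, 38, m, 37), (39, 37, m, 38, t, 33), (39, 37, m, 9, k, 11), (39, 37, m, 9, m, 37), (39, 37, m, 9, t, 33)}
Keep only column(s) C, G, B (24 duplicate(s) eliminated): {(b, 17, k), (b, 17, m), (b, 17, t), (m, 37, k), (m, 37, m), (m, 37, t), (q, 10, k), (q, 10, m), (q, 10, t), (r, 24, k), (r, 24, m), (r, 24, t)}
σ[G = 10]: keep tuples satisfying G = 10 → {(q, 10, k), (q, 10, m), (q, 10, t)}

{(q, 10, k), (q, 10, m), (q, 10, t)}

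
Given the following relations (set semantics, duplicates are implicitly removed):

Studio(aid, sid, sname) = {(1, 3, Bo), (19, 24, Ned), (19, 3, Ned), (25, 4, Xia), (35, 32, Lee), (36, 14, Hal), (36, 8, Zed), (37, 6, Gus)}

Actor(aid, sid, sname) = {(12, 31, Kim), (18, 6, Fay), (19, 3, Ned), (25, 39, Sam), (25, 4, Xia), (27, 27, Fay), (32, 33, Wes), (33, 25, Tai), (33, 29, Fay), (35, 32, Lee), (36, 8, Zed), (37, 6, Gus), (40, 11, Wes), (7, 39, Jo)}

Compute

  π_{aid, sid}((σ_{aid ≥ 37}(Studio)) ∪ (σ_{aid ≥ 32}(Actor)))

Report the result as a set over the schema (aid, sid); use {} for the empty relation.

Selection aid ≥ 37: {(37, 6, Gus)}
Selection aid ≥ 32: {(32, 33, Wes), (33, 25, Tai), (33, 29, Fay), (35, 32, Lee), (36, 8, Zed), (37, 6, Gus), (40, 11, Wes)}
Set union of the two operands is {(32, 33, Wes), (33, 25, Tai), (33, 29, Fay), (35, 32, Lee), (36, 8, Zed), (37, 6, Gus), (40, 11, Wes)}.
π[aid, sid]: project onto (aid, sid) → {(32, 33), (33, 25), (33, 29), (35, 32), (36, 8), (37, 6), (40, 11)}

{(32, 33), (33, 25), (33, 29), (35, 32), (36, 8), (37, 6), (40, 11)}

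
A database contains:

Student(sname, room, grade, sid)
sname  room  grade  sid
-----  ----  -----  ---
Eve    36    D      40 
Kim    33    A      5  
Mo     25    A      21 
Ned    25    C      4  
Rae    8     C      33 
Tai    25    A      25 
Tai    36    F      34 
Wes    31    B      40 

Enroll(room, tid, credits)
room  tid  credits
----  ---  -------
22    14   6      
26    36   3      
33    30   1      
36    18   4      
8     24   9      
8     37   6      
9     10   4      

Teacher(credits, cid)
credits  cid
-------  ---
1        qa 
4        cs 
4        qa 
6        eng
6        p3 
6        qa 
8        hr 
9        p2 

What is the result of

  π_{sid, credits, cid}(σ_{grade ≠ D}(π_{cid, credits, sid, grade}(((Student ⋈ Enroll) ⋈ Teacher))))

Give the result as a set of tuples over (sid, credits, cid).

{(33, 6, eng), (33, 6, p3), (33, 6, qa), (33, 9, p2), (34, 4, cs), (34, 4, qa), (5, 1, qa)}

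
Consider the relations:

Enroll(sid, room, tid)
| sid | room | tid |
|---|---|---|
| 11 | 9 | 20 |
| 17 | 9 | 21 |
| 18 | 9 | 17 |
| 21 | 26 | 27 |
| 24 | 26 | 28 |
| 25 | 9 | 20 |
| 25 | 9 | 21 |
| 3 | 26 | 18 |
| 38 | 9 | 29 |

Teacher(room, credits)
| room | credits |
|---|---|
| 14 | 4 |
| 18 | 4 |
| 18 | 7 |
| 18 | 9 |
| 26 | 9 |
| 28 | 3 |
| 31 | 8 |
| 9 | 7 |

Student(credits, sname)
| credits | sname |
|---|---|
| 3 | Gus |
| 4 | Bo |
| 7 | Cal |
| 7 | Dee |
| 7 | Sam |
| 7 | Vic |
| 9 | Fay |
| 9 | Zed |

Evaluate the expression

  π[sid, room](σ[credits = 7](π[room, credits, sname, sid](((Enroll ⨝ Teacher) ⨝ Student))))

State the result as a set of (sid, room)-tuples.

{(11, 9), (17, 9), (18, 9), (25, 9), (38, 9)}

Enroll ⋈ Teacher (natural join on room): {(11, 9, 20, 7), (17, 9, 21, 7), (18, 9, 17, 7), (21, 26, 27, 9), (24, 26, 28, 9), (25, 9, 20, 7), (25, 9, 21, 7), (3, 26, 18, 9), (38, 9, 29, 7)}
(Enroll ⨝ Teacher) ⋈ Student (natural join on credits): {(11, 9, 20, 7, Cal), (11, 9, 20, 7, Dee), (11, 9, 20, 7, Sam), (11, 9, 20, 7, Vic), (17, 9, 21, 7, Cal), (17, 9, 21, 7, Dee), (17, 9, 21, 7, Sam), (17, 9, 21, 7, Vic), (18, 9, 17, 7, Cal), (18, 9, 17, 7, Dee), (18, 9, 17, 7, Sam), (18, 9, 17, 7, Vic), (21, 26, 27, 9, Fay), (21, 26, 27, 9, Zed), (24, 26, 28, 9, Fay), (24, 26, 28, 9, Zed), (25, 9, 20, 7, Cal), (25, 9, 20, 7, Dee), (25, 9, 20, 7, Sam), (25, 9, 20, 7, Vic), (25, 9, 21, 7, Cal), (25, 9, 21, 7, Dee), (25, 9, 21, 7, Sam), (25, 9, 21, 7, Vic), (3, 26, 18, 9, Fay), (3, 26, 18, 9, Zed), (38, 9, 29, 7, Cal), (38, 9, 29, 7, Dee), (38, 9, 29, 7, Sam), (38, 9, 29, 7, Vic)}
Projecting to room, credits, sname, sid (4 duplicate(s) eliminated): {(26, 9, Fay, 21), (26, 9, Fay, 24), (26, 9, Fay, 3), (26, 9, Zed, 21), (26, 9, Zed, 24), (26, 9, Zed, 3), (9, 7, Cal, 11), (9, 7, Cal, 17), (9, 7, Cal, 18), (9, 7, Cal, 25), (9, 7, Cal, 38), (9, 7, Dee, 11), (9, 7, Dee, 17), (9, 7, Dee, 18), (9, 7, Dee, 25), (9, 7, Dee, 38), (9, 7, Sam, 11), (9, 7, Sam, 17), (9, 7, Sam, 18), (9, 7, Sam, 25), (9, 7, Sam, 38), (9, 7, Vic, 11), (9, 7, Vic, 17), (9, 7, Vic, 18), (9, 7, Vic, 25), (9, 7, Vic, 38)}
Selection credits = 7: {(9, 7, Cal, 11), (9, 7, Cal, 17), (9, 7, Cal, 18), (9, 7, Cal, 25), (9, 7, Cal, 38), (9, 7, Dee, 11), (9, 7, Dee, 17), (9, 7, Dee, 18), (9, 7, Dee, 25), (9, 7, Dee, 38), (9, 7, Sam, 11), (9, 7, Sam, 17), (9, 7, Sam, 18), (9, 7, Sam, 25), (9, 7, Sam, 38), (9, 7, Vic, 11), (9, 7, Vic, 17), (9, 7, Vic, 18), (9, 7, Vic, 25), (9, 7, Vic, 38)}
Projecting to sid, room (15 duplicate(s) eliminated): {(11, 9), (17, 9), (18, 9), (25, 9), (38, 9)}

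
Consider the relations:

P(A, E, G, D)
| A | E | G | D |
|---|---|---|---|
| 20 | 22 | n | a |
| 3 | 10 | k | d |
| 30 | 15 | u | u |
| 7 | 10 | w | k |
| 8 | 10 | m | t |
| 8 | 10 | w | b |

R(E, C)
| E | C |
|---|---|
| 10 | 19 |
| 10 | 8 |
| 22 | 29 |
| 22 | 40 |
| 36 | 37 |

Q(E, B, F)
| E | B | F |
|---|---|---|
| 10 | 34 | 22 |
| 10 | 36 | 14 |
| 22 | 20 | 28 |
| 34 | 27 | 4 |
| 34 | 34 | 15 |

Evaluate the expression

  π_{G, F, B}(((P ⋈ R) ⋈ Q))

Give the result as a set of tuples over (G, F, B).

{(k, 14, 36), (k, 22, 34), (m, 14, 36), (m, 22, 34), (n, 28, 20), (w, 14, 36), (w, 22, 34)}

P ⋈ R (natural join on E): {(20, 22, n, a, 29), (20, 22, n, a, 40), (3, 10, k, d, 19), (3, 10, k, d, 8), (7, 10, w, k, 19), (7, 10, w, k, 8), (8, 10, m, t, 19), (8, 10, m, t, 8), (8, 10, w, b, 19), (8, 10, w, b, 8)}
(P ⋈ R) ⋈ Q (natural join on E): {(20, 22, n, a, 29, 20, 28), (20, 22, n, a, 40, 20, 28), (3, 10, k, d, 19, 34, 22), (3, 10, k, d, 19, 36, 14), (3, 10, k, d, 8, 34, 22), (3, 10, k, d, 8, 36, 14), (7, 10, w, k, 19, 34, 22), (7, 10, w, k, 19, 36, 14), (7, 10, w, k, 8, 34, 22), (7, 10, w, k, 8, 36, 14), (8, 10, m, t, 19, 34, 22), (8, 10, m, t, 19, 36, 14), (8, 10, m, t, 8, 34, 22), (8, 10, m, t, 8, 36, 14), (8, 10, w, b, 19, 34, 22), (8, 10, w, b, 19, 36, 14), (8, 10, w, b, 8, 34, 22), (8, 10, w, b, 8, 36, 14)}
π_{G, F, B} gives {(k, 14, 36), (k, 22, 34), (m, 14, 36), (m, 22, 34), (n, 28, 20), (w, 14, 36), (w, 22, 34)} (11 duplicate(s) eliminated).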